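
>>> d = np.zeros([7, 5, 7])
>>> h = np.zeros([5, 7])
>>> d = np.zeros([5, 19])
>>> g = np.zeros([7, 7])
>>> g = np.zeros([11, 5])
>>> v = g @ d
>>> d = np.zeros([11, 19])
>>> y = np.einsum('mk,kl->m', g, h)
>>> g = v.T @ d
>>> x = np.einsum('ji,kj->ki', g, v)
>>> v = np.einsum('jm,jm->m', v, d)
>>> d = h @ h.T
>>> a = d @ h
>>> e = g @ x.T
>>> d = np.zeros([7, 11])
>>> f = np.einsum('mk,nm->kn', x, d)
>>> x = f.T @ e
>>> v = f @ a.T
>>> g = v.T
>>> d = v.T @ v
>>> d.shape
(5, 5)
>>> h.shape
(5, 7)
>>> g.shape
(5, 19)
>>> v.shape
(19, 5)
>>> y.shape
(11,)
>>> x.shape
(7, 11)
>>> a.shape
(5, 7)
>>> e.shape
(19, 11)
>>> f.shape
(19, 7)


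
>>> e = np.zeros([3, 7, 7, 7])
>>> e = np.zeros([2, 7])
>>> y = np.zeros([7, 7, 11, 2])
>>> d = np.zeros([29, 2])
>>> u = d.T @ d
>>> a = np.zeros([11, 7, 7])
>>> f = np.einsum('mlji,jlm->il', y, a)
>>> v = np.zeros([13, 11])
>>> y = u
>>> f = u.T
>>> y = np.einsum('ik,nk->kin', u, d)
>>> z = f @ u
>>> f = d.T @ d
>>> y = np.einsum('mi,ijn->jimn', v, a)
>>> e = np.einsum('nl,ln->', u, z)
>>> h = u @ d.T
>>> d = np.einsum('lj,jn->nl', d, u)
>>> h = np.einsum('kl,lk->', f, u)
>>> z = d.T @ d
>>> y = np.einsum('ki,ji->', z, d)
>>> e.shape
()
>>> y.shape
()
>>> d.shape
(2, 29)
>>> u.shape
(2, 2)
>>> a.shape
(11, 7, 7)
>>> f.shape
(2, 2)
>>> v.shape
(13, 11)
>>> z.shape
(29, 29)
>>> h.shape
()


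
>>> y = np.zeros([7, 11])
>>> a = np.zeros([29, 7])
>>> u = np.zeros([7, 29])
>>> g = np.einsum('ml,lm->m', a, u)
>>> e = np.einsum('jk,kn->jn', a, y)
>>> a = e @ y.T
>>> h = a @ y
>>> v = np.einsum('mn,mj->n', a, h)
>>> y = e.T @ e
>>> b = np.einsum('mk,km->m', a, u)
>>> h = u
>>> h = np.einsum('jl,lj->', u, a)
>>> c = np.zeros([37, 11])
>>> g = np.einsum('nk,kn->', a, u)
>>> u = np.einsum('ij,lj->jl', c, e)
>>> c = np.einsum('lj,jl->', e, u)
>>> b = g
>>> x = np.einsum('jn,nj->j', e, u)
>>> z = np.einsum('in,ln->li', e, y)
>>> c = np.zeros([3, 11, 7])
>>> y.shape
(11, 11)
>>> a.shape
(29, 7)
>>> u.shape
(11, 29)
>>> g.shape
()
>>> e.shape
(29, 11)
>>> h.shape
()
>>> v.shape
(7,)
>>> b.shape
()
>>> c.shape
(3, 11, 7)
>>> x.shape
(29,)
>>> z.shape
(11, 29)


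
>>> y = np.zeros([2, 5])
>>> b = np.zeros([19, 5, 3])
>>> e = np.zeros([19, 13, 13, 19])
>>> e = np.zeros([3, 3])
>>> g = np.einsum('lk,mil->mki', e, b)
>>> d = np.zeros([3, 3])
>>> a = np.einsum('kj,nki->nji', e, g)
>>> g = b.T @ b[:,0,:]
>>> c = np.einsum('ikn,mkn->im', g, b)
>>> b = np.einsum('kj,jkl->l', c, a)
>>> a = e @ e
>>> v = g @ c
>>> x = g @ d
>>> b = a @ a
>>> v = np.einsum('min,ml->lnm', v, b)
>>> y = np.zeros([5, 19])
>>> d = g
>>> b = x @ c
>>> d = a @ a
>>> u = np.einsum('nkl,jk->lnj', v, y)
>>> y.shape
(5, 19)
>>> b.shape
(3, 5, 19)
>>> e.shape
(3, 3)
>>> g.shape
(3, 5, 3)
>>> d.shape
(3, 3)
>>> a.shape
(3, 3)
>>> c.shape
(3, 19)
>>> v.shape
(3, 19, 3)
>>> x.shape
(3, 5, 3)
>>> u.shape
(3, 3, 5)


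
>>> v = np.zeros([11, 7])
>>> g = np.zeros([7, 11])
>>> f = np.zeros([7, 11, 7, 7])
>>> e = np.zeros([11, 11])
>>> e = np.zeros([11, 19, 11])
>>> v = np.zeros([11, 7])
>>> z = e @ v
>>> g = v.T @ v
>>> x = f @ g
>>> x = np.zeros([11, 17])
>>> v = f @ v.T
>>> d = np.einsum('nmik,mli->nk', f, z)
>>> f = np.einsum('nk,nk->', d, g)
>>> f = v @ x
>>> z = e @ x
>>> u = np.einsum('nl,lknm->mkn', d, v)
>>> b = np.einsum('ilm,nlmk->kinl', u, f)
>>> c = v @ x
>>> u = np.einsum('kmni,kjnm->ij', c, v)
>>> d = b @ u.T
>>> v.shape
(7, 11, 7, 11)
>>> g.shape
(7, 7)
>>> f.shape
(7, 11, 7, 17)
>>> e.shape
(11, 19, 11)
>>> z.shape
(11, 19, 17)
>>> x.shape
(11, 17)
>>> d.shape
(17, 11, 7, 17)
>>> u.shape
(17, 11)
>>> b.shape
(17, 11, 7, 11)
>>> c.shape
(7, 11, 7, 17)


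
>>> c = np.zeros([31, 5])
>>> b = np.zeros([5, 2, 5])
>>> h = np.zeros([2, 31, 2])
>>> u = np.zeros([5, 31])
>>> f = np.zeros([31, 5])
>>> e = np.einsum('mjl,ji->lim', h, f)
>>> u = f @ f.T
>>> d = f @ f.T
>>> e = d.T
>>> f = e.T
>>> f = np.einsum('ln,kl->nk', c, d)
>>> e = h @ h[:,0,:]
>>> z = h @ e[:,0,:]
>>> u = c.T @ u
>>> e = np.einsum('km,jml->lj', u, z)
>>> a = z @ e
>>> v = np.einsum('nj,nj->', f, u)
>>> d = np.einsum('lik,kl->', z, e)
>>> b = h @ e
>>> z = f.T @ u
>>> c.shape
(31, 5)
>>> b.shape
(2, 31, 2)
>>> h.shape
(2, 31, 2)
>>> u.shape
(5, 31)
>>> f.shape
(5, 31)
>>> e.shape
(2, 2)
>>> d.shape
()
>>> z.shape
(31, 31)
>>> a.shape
(2, 31, 2)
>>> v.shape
()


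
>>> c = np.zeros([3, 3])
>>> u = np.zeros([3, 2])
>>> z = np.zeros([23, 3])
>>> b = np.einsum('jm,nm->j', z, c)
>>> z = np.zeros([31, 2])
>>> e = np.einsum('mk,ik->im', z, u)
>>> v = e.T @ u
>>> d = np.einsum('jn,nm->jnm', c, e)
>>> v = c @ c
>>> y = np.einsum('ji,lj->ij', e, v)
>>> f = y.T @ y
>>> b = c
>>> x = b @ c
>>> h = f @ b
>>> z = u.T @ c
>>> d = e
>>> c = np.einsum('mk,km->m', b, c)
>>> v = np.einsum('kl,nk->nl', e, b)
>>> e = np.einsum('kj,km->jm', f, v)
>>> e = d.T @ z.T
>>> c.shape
(3,)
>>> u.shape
(3, 2)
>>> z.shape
(2, 3)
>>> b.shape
(3, 3)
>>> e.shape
(31, 2)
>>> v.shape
(3, 31)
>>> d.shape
(3, 31)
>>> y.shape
(31, 3)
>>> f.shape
(3, 3)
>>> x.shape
(3, 3)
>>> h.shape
(3, 3)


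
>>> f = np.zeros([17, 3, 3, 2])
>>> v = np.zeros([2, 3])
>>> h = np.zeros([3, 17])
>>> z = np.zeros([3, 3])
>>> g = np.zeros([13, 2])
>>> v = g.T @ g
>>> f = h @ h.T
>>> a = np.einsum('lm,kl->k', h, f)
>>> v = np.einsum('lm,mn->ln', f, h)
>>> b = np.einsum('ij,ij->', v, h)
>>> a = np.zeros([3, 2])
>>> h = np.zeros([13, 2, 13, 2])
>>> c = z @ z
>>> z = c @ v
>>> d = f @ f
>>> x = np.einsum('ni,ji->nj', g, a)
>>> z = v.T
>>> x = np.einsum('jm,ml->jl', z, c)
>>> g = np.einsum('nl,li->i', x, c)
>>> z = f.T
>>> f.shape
(3, 3)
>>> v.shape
(3, 17)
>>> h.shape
(13, 2, 13, 2)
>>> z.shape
(3, 3)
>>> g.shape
(3,)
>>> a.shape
(3, 2)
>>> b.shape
()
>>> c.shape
(3, 3)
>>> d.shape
(3, 3)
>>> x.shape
(17, 3)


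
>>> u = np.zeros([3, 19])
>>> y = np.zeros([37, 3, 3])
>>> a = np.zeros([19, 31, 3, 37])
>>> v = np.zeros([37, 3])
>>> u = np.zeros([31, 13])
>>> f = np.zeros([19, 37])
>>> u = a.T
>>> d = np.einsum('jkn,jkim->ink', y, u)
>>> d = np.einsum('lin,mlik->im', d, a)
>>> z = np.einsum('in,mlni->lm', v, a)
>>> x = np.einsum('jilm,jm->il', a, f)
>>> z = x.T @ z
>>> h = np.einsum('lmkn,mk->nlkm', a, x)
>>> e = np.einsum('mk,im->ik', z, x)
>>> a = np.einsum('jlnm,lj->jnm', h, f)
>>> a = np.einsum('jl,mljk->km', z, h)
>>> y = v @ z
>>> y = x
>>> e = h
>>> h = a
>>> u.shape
(37, 3, 31, 19)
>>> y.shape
(31, 3)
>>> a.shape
(31, 37)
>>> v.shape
(37, 3)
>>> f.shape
(19, 37)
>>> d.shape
(3, 19)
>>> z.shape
(3, 19)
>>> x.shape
(31, 3)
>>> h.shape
(31, 37)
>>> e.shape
(37, 19, 3, 31)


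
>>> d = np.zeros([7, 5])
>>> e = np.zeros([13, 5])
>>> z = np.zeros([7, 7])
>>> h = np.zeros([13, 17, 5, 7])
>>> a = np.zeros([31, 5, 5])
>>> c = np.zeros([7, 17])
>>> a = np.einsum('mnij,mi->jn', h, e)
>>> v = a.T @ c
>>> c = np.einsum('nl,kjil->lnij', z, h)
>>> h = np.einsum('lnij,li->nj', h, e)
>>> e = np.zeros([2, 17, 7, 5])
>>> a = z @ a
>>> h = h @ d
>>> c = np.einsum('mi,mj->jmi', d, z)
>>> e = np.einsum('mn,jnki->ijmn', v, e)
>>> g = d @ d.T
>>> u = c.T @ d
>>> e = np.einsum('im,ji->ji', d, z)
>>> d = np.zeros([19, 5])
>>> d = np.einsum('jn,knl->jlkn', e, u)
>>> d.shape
(7, 5, 5, 7)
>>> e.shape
(7, 7)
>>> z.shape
(7, 7)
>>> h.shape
(17, 5)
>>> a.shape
(7, 17)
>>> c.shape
(7, 7, 5)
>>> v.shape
(17, 17)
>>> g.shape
(7, 7)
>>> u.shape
(5, 7, 5)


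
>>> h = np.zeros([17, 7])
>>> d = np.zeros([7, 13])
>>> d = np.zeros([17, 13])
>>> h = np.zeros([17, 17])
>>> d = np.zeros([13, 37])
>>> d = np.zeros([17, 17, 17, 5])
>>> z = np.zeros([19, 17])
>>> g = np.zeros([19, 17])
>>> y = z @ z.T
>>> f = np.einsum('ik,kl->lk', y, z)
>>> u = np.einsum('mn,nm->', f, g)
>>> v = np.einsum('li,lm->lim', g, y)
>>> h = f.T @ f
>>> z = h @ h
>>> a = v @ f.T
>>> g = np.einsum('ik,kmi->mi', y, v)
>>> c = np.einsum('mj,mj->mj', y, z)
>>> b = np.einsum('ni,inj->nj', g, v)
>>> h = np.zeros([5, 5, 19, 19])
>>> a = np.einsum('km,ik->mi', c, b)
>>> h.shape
(5, 5, 19, 19)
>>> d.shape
(17, 17, 17, 5)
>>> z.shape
(19, 19)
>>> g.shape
(17, 19)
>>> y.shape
(19, 19)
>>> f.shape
(17, 19)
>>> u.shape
()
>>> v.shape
(19, 17, 19)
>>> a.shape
(19, 17)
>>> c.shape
(19, 19)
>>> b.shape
(17, 19)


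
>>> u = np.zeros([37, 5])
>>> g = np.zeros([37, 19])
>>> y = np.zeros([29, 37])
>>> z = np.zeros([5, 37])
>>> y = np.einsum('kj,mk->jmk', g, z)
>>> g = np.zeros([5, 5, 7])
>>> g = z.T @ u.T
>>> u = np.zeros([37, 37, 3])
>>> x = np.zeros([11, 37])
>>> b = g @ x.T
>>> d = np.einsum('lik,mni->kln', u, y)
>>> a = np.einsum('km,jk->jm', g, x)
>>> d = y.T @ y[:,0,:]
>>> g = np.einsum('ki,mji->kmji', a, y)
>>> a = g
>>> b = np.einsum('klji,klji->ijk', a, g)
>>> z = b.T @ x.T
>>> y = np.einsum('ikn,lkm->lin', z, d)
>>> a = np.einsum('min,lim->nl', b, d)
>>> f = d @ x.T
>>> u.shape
(37, 37, 3)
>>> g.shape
(11, 19, 5, 37)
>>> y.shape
(37, 11, 11)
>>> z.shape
(11, 5, 11)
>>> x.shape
(11, 37)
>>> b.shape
(37, 5, 11)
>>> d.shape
(37, 5, 37)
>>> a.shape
(11, 37)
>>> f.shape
(37, 5, 11)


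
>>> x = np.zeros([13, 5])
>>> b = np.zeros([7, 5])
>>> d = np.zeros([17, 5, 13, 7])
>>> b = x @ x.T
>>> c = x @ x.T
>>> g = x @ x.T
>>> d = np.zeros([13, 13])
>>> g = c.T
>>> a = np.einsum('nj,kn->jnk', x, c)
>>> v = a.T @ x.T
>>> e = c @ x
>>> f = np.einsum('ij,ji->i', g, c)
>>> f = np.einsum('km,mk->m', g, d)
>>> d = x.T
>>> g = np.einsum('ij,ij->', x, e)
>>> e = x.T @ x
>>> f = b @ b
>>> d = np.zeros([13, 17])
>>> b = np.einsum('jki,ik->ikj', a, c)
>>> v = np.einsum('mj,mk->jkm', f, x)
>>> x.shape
(13, 5)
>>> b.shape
(13, 13, 5)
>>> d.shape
(13, 17)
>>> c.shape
(13, 13)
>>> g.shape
()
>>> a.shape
(5, 13, 13)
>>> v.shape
(13, 5, 13)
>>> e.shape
(5, 5)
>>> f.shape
(13, 13)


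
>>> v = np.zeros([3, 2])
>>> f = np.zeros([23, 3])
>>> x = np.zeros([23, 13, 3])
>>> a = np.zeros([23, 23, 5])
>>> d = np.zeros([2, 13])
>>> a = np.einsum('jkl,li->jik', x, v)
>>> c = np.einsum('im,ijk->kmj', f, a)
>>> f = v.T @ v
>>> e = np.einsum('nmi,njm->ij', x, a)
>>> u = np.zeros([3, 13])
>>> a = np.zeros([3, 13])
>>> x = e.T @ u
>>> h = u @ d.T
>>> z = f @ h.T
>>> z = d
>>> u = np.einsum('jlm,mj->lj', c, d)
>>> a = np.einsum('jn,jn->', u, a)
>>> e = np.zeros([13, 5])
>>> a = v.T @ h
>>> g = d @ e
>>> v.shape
(3, 2)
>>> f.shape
(2, 2)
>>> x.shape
(2, 13)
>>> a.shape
(2, 2)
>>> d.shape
(2, 13)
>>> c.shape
(13, 3, 2)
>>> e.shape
(13, 5)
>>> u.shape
(3, 13)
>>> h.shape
(3, 2)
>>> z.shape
(2, 13)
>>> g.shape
(2, 5)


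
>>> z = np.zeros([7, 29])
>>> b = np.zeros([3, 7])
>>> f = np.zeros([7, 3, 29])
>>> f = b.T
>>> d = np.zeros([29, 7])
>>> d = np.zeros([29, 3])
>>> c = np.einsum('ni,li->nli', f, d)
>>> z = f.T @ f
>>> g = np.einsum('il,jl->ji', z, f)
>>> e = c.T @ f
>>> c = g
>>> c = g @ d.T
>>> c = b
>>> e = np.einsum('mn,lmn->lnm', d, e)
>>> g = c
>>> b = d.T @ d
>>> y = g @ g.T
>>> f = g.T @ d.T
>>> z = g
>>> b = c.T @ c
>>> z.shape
(3, 7)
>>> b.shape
(7, 7)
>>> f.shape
(7, 29)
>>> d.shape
(29, 3)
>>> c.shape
(3, 7)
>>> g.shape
(3, 7)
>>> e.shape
(3, 3, 29)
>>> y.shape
(3, 3)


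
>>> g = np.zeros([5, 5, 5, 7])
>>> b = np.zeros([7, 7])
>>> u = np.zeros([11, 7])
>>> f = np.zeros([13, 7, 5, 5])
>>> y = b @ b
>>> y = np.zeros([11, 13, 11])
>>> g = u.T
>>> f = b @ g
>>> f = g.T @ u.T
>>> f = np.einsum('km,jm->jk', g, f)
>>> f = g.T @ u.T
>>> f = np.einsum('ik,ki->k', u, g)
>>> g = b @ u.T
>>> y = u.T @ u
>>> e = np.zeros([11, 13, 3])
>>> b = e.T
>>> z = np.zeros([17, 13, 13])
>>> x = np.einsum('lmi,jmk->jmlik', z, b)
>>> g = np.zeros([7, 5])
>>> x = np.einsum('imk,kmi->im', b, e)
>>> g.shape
(7, 5)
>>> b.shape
(3, 13, 11)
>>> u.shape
(11, 7)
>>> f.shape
(7,)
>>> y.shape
(7, 7)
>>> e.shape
(11, 13, 3)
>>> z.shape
(17, 13, 13)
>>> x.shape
(3, 13)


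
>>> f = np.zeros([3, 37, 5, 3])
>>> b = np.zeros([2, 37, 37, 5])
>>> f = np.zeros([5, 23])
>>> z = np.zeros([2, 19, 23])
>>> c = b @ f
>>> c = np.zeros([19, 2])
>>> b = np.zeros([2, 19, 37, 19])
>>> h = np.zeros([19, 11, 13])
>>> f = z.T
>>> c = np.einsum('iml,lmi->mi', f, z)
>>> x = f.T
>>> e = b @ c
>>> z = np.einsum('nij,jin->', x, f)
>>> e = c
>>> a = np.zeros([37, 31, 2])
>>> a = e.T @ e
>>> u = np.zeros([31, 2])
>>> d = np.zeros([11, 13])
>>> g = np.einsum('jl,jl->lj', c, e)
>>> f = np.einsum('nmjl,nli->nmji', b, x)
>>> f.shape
(2, 19, 37, 23)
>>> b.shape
(2, 19, 37, 19)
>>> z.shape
()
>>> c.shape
(19, 23)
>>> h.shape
(19, 11, 13)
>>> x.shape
(2, 19, 23)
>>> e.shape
(19, 23)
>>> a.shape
(23, 23)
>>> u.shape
(31, 2)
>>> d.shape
(11, 13)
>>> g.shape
(23, 19)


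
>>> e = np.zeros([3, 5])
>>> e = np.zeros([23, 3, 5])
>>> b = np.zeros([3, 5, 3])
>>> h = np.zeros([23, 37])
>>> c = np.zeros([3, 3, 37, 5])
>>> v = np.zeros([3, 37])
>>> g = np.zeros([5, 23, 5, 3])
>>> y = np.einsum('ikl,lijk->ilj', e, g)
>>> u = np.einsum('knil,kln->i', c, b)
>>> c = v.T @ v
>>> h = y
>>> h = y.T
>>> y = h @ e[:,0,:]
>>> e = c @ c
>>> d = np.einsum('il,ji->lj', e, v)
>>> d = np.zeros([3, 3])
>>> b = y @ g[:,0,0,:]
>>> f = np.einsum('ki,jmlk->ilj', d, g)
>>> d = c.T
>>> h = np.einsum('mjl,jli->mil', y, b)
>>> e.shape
(37, 37)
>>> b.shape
(5, 5, 3)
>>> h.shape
(5, 3, 5)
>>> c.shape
(37, 37)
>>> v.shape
(3, 37)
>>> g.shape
(5, 23, 5, 3)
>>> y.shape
(5, 5, 5)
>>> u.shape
(37,)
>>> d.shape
(37, 37)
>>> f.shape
(3, 5, 5)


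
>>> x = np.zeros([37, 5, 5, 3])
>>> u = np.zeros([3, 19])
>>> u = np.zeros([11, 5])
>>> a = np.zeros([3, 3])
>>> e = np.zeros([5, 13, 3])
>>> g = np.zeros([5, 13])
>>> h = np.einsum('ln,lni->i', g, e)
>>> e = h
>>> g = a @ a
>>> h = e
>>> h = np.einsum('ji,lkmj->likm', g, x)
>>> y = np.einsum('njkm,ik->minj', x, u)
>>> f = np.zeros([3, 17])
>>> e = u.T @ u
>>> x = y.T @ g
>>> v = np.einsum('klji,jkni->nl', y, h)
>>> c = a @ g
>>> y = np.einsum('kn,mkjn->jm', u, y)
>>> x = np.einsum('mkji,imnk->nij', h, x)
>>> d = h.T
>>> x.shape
(11, 5, 5)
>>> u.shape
(11, 5)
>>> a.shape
(3, 3)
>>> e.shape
(5, 5)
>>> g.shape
(3, 3)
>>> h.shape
(37, 3, 5, 5)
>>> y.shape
(37, 3)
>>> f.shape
(3, 17)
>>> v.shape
(5, 11)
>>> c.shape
(3, 3)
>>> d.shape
(5, 5, 3, 37)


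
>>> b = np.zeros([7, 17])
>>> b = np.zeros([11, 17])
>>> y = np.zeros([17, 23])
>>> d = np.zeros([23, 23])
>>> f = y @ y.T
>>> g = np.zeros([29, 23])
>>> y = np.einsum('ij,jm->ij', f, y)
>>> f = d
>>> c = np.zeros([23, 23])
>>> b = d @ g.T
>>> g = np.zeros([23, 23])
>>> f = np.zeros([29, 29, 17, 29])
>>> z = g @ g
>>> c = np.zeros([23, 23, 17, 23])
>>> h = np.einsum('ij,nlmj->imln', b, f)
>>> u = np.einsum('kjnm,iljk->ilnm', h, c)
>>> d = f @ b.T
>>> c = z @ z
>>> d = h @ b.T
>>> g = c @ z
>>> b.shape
(23, 29)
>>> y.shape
(17, 17)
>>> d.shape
(23, 17, 29, 23)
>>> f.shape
(29, 29, 17, 29)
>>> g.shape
(23, 23)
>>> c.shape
(23, 23)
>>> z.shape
(23, 23)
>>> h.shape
(23, 17, 29, 29)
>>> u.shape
(23, 23, 29, 29)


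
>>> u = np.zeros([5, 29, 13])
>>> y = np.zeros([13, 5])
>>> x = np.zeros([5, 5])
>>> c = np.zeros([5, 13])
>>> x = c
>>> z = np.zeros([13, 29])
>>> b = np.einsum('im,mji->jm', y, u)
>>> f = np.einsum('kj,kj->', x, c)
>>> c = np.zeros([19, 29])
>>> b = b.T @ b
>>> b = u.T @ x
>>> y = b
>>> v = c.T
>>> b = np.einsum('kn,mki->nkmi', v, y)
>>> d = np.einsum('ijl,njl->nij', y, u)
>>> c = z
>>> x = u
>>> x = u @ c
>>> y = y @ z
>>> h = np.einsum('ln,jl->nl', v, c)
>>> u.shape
(5, 29, 13)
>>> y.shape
(13, 29, 29)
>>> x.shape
(5, 29, 29)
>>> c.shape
(13, 29)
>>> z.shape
(13, 29)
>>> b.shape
(19, 29, 13, 13)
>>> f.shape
()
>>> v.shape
(29, 19)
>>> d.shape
(5, 13, 29)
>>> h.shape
(19, 29)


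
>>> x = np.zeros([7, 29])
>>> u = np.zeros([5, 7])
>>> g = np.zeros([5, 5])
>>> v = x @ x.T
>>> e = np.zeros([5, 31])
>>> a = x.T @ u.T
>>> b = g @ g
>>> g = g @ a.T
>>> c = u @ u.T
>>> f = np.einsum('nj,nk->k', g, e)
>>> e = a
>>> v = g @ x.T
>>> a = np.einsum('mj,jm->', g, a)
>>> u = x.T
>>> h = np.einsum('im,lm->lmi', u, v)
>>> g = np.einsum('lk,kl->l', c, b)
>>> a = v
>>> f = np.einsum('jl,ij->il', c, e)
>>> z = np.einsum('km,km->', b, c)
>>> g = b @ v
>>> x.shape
(7, 29)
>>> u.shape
(29, 7)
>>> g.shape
(5, 7)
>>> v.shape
(5, 7)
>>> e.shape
(29, 5)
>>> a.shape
(5, 7)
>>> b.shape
(5, 5)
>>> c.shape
(5, 5)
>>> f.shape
(29, 5)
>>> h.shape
(5, 7, 29)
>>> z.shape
()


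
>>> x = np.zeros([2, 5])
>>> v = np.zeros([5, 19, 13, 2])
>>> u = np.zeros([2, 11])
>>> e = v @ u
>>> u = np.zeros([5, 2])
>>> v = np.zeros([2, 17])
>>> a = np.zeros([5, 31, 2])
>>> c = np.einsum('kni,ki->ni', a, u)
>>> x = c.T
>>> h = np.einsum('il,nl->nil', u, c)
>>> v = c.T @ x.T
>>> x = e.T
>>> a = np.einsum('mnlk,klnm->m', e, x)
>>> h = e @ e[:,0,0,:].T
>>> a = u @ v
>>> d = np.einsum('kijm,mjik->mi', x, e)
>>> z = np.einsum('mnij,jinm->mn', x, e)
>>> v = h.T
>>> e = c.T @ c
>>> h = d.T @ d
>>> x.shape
(11, 13, 19, 5)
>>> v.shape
(5, 13, 19, 5)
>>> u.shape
(5, 2)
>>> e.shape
(2, 2)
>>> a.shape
(5, 2)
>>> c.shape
(31, 2)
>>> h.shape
(13, 13)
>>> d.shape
(5, 13)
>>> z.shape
(11, 13)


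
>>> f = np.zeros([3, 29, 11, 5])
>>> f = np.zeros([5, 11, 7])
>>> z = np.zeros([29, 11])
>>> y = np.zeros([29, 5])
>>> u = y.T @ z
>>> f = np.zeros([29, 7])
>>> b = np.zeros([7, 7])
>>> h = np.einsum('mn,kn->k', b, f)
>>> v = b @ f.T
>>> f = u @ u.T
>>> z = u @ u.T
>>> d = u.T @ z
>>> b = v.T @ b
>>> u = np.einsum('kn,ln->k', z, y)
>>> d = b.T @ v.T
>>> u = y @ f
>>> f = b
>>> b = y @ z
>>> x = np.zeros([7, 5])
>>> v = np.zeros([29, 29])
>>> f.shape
(29, 7)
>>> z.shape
(5, 5)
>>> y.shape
(29, 5)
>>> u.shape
(29, 5)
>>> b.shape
(29, 5)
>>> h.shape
(29,)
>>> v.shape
(29, 29)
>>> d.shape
(7, 7)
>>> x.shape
(7, 5)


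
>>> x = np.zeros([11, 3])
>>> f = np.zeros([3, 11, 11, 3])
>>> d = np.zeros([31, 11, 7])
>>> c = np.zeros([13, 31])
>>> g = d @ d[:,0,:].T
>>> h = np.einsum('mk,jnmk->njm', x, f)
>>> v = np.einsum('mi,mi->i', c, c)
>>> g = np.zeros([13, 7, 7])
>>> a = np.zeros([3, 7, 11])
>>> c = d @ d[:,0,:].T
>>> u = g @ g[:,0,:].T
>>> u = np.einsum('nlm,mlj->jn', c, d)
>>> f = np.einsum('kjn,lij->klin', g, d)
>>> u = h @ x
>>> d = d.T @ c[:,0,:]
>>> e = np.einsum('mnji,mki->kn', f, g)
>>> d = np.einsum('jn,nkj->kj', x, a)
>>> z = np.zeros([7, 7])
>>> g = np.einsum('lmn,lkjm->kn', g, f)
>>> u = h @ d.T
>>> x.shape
(11, 3)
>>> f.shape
(13, 31, 11, 7)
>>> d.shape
(7, 11)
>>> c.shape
(31, 11, 31)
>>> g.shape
(31, 7)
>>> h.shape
(11, 3, 11)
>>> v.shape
(31,)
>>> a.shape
(3, 7, 11)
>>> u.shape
(11, 3, 7)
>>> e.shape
(7, 31)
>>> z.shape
(7, 7)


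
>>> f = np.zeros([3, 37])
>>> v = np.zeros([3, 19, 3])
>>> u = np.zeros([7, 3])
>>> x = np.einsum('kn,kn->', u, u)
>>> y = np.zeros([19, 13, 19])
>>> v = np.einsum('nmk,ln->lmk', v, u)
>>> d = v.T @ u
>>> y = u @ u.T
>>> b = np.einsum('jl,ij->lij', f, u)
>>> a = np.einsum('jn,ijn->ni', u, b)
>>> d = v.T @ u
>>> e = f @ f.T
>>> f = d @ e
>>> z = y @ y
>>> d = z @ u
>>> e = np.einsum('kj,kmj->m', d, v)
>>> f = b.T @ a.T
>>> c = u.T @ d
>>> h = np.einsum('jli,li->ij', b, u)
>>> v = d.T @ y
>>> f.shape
(3, 7, 3)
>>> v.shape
(3, 7)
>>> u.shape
(7, 3)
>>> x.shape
()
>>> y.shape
(7, 7)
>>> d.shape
(7, 3)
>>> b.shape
(37, 7, 3)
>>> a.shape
(3, 37)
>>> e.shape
(19,)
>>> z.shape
(7, 7)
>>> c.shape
(3, 3)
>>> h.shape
(3, 37)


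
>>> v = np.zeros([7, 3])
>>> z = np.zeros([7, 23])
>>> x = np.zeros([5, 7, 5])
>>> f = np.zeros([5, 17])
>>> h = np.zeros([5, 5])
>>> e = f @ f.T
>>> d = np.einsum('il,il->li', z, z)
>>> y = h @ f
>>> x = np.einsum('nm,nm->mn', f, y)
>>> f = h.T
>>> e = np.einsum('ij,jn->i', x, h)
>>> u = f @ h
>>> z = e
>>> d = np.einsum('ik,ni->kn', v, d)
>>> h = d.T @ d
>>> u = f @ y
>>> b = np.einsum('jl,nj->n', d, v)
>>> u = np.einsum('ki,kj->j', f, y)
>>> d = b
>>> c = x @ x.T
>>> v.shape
(7, 3)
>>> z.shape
(17,)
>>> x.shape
(17, 5)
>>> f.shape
(5, 5)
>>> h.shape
(23, 23)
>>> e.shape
(17,)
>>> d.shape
(7,)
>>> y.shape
(5, 17)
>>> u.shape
(17,)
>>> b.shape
(7,)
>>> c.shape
(17, 17)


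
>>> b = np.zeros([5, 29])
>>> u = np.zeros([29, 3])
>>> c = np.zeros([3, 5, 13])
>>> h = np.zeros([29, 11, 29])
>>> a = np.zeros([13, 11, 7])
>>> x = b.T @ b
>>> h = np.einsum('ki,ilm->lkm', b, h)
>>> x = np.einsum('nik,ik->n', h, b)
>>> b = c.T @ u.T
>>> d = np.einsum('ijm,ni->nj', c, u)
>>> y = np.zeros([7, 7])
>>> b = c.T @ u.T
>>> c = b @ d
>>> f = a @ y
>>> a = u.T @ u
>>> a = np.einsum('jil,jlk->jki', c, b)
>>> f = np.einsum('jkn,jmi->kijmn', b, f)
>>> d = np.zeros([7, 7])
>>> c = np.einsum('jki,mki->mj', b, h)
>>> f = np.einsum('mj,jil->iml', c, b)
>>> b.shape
(13, 5, 29)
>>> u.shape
(29, 3)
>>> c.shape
(11, 13)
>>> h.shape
(11, 5, 29)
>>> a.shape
(13, 29, 5)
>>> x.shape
(11,)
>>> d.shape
(7, 7)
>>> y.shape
(7, 7)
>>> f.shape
(5, 11, 29)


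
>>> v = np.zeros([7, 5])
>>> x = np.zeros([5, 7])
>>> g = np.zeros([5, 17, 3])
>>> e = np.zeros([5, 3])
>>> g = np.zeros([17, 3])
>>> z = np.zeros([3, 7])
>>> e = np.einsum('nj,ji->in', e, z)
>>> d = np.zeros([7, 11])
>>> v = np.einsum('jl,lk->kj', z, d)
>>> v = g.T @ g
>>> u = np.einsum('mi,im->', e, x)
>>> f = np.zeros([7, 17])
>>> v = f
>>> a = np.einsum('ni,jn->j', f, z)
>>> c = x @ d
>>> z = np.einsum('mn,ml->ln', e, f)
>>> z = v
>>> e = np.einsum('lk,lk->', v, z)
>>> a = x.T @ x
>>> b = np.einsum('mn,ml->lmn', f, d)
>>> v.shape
(7, 17)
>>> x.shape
(5, 7)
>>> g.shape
(17, 3)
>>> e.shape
()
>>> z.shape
(7, 17)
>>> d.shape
(7, 11)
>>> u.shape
()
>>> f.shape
(7, 17)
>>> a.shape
(7, 7)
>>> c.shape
(5, 11)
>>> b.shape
(11, 7, 17)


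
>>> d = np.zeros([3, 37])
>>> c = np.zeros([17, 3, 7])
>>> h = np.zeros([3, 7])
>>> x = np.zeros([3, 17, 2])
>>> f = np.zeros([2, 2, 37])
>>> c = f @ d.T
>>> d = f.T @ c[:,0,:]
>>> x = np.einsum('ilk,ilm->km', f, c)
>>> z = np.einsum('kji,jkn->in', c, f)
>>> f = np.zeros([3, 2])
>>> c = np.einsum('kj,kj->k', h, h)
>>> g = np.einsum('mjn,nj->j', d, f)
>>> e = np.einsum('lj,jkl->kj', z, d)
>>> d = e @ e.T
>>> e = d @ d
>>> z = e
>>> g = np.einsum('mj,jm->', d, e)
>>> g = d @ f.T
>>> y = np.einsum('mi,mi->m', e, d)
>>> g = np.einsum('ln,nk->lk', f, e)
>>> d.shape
(2, 2)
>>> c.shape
(3,)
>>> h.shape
(3, 7)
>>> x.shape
(37, 3)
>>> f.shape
(3, 2)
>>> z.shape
(2, 2)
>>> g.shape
(3, 2)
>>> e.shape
(2, 2)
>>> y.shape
(2,)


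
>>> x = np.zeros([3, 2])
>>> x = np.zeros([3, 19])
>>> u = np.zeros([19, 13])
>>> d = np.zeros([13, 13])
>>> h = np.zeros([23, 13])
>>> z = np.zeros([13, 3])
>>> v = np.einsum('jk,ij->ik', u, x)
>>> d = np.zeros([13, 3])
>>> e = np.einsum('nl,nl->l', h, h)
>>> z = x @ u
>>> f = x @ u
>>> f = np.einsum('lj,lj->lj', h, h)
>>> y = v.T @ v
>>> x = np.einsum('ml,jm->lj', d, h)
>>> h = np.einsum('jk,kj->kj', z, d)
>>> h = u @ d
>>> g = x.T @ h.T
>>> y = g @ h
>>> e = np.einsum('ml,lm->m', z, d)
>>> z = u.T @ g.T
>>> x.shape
(3, 23)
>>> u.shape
(19, 13)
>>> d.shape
(13, 3)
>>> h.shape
(19, 3)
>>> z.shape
(13, 23)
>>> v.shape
(3, 13)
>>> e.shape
(3,)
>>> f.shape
(23, 13)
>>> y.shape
(23, 3)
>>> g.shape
(23, 19)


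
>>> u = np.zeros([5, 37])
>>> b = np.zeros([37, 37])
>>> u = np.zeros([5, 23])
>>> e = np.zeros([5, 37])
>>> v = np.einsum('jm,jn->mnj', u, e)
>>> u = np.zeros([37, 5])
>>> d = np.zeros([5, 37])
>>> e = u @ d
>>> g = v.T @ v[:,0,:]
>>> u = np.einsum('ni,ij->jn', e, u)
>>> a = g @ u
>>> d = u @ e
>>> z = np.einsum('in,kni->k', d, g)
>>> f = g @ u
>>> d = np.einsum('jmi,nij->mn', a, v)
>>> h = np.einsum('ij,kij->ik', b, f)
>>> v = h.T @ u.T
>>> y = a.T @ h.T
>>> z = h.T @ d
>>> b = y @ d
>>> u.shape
(5, 37)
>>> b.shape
(37, 37, 23)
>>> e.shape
(37, 37)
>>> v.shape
(5, 5)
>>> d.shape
(37, 23)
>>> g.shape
(5, 37, 5)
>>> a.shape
(5, 37, 37)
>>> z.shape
(5, 23)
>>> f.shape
(5, 37, 37)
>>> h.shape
(37, 5)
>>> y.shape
(37, 37, 37)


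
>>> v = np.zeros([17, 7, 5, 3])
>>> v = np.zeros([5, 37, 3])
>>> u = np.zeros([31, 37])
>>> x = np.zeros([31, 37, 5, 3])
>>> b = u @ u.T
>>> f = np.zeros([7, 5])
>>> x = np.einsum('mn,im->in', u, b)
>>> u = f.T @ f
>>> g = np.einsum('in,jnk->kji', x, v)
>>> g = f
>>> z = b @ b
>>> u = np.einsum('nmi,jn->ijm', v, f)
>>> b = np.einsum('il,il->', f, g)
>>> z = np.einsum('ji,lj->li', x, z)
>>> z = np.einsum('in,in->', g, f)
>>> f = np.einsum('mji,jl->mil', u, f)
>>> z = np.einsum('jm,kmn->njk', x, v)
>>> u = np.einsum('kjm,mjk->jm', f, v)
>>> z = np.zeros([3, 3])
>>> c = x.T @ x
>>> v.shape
(5, 37, 3)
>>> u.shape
(37, 5)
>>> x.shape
(31, 37)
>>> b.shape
()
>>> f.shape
(3, 37, 5)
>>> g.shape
(7, 5)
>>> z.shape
(3, 3)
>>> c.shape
(37, 37)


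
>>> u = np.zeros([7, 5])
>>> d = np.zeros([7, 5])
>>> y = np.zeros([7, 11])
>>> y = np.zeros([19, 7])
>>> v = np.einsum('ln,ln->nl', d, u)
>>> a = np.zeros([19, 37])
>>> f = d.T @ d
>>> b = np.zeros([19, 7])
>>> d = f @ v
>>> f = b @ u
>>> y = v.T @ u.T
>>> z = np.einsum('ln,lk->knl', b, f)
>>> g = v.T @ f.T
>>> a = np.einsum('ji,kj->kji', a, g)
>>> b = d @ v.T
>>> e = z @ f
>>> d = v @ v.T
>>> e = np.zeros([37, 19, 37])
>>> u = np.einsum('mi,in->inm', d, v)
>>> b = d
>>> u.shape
(5, 7, 5)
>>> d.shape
(5, 5)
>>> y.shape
(7, 7)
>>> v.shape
(5, 7)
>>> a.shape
(7, 19, 37)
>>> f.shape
(19, 5)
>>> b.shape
(5, 5)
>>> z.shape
(5, 7, 19)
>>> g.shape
(7, 19)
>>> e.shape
(37, 19, 37)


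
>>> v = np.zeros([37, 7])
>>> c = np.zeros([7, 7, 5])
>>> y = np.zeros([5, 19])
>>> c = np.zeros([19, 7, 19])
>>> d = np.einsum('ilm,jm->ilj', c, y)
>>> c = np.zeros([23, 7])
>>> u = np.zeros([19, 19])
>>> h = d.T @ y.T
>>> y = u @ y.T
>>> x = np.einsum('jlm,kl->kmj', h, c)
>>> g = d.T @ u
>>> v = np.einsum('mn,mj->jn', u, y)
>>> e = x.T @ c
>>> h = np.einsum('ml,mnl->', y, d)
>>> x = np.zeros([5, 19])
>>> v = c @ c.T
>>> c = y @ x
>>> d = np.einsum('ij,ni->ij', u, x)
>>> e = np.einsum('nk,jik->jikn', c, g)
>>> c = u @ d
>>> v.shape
(23, 23)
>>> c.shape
(19, 19)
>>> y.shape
(19, 5)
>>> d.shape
(19, 19)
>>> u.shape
(19, 19)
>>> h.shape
()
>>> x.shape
(5, 19)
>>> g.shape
(5, 7, 19)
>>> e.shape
(5, 7, 19, 19)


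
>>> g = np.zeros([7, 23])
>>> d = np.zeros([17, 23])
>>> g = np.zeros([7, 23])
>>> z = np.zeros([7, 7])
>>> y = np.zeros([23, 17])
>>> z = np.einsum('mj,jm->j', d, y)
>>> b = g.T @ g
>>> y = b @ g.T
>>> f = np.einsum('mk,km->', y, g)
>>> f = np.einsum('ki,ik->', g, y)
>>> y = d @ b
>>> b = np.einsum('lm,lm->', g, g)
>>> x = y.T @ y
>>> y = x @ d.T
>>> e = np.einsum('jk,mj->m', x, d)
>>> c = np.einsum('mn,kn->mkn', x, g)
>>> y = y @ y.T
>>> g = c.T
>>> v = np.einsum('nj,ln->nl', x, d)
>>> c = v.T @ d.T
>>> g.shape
(23, 7, 23)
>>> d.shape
(17, 23)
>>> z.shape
(23,)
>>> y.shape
(23, 23)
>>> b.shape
()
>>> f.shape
()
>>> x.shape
(23, 23)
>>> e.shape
(17,)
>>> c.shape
(17, 17)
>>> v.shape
(23, 17)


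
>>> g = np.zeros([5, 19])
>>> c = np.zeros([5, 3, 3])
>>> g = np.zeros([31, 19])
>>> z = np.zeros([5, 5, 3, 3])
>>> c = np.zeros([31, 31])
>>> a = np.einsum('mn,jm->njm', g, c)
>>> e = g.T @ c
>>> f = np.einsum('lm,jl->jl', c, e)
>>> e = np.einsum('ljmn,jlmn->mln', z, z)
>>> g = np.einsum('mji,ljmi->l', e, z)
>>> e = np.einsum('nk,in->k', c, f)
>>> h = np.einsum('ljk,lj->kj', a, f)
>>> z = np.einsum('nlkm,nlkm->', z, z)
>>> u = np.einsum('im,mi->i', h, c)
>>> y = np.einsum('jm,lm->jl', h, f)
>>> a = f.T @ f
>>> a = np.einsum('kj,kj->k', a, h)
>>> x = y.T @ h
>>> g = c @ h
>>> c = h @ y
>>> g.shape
(31, 31)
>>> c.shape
(31, 19)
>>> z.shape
()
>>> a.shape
(31,)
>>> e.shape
(31,)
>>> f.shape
(19, 31)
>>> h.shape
(31, 31)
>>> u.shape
(31,)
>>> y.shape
(31, 19)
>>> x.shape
(19, 31)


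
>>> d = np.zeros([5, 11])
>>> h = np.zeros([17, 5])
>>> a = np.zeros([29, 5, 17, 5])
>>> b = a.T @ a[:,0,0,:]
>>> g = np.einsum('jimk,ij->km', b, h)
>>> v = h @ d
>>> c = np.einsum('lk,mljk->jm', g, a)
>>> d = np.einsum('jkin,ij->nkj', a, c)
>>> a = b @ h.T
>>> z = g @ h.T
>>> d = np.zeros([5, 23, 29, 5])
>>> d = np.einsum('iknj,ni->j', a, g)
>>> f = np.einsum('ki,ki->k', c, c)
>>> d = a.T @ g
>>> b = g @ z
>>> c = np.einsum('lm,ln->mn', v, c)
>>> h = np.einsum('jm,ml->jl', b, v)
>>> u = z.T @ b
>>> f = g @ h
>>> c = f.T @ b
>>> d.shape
(17, 5, 17, 5)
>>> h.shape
(5, 11)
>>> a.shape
(5, 17, 5, 17)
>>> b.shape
(5, 17)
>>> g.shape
(5, 5)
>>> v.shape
(17, 11)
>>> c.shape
(11, 17)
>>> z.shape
(5, 17)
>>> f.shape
(5, 11)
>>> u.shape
(17, 17)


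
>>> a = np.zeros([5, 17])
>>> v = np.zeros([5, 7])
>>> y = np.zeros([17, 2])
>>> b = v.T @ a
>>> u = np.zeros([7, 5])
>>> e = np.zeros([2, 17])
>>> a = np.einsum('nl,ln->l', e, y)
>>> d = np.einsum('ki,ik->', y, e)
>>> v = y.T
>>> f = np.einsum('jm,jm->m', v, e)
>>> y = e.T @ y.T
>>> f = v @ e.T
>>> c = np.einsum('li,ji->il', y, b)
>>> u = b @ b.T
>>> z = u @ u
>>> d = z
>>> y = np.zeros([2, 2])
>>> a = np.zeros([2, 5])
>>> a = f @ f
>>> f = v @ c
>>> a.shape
(2, 2)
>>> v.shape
(2, 17)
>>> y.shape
(2, 2)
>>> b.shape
(7, 17)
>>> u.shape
(7, 7)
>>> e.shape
(2, 17)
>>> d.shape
(7, 7)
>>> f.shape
(2, 17)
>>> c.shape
(17, 17)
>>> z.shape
(7, 7)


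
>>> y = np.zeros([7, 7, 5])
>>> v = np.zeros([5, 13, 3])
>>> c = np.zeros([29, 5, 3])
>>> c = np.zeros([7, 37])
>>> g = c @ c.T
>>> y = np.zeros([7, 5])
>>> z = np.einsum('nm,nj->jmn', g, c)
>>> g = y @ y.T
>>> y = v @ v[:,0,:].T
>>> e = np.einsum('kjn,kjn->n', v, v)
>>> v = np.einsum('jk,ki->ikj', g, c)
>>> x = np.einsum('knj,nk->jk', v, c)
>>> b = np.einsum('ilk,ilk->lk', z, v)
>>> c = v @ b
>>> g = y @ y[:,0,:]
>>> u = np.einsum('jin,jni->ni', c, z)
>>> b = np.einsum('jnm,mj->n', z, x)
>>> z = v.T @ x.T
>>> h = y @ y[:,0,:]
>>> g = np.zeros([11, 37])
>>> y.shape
(5, 13, 5)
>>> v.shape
(37, 7, 7)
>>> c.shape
(37, 7, 7)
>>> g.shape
(11, 37)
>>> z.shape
(7, 7, 7)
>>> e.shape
(3,)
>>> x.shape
(7, 37)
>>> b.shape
(7,)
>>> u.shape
(7, 7)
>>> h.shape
(5, 13, 5)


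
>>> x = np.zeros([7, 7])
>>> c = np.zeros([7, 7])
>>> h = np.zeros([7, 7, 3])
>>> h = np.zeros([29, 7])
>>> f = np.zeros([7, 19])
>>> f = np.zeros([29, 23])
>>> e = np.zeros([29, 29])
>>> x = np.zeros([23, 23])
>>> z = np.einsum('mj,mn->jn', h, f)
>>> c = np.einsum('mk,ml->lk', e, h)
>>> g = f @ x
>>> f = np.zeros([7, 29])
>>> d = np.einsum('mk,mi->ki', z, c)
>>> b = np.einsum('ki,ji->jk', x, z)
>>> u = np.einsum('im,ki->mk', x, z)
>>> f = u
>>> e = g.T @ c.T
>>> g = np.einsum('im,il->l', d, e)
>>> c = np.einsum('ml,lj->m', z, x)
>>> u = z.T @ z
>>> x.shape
(23, 23)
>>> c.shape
(7,)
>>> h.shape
(29, 7)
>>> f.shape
(23, 7)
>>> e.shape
(23, 7)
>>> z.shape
(7, 23)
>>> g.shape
(7,)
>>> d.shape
(23, 29)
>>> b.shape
(7, 23)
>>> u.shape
(23, 23)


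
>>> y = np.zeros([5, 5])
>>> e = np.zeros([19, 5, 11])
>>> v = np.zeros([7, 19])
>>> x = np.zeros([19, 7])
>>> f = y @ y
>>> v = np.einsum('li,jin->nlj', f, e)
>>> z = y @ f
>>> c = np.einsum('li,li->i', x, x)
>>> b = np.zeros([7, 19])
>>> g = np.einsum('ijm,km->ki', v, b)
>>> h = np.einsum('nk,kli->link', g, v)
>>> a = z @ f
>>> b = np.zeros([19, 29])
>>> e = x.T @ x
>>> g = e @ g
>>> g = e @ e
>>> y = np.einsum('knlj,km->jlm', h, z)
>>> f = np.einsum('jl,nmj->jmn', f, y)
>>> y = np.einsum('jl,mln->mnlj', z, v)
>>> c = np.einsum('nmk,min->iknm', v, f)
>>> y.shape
(11, 19, 5, 5)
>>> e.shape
(7, 7)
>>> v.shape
(11, 5, 19)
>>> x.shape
(19, 7)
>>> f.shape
(5, 7, 11)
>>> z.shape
(5, 5)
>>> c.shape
(7, 19, 11, 5)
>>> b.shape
(19, 29)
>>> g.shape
(7, 7)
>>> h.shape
(5, 19, 7, 11)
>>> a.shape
(5, 5)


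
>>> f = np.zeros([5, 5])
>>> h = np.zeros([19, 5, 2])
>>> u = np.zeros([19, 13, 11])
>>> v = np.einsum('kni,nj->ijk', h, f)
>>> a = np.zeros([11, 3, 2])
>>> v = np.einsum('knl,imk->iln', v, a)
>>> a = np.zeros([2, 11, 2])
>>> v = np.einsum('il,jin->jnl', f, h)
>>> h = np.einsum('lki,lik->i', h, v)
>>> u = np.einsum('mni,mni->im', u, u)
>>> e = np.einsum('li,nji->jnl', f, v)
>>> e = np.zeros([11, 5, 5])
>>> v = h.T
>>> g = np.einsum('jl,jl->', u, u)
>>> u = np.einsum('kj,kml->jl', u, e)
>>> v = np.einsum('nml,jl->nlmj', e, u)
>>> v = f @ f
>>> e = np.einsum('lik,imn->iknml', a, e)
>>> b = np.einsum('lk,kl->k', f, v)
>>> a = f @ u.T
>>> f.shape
(5, 5)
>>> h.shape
(2,)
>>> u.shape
(19, 5)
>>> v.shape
(5, 5)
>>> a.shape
(5, 19)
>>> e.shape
(11, 2, 5, 5, 2)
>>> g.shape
()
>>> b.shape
(5,)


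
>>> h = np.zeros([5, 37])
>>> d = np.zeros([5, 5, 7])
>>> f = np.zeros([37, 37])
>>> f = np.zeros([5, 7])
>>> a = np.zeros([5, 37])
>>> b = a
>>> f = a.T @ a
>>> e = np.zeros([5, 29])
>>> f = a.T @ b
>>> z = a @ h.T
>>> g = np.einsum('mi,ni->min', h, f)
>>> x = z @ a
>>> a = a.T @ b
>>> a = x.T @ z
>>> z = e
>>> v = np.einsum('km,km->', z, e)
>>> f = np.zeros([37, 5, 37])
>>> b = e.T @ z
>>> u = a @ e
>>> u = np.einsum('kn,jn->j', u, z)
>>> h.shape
(5, 37)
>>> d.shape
(5, 5, 7)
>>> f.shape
(37, 5, 37)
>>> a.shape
(37, 5)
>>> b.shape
(29, 29)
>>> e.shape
(5, 29)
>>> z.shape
(5, 29)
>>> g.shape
(5, 37, 37)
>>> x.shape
(5, 37)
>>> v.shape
()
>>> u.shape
(5,)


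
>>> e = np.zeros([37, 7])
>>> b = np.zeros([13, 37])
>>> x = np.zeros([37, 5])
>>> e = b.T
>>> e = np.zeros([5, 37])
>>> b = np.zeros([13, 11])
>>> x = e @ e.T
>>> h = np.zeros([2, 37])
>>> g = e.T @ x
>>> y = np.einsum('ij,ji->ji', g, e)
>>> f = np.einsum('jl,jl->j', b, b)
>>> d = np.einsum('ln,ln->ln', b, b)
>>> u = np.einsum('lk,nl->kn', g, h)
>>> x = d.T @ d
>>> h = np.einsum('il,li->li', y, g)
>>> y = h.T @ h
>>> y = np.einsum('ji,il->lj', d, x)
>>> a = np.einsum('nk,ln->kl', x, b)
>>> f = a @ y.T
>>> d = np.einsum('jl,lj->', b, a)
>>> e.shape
(5, 37)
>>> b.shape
(13, 11)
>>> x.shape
(11, 11)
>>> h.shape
(37, 5)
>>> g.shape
(37, 5)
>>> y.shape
(11, 13)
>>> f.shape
(11, 11)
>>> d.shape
()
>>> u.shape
(5, 2)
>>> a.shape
(11, 13)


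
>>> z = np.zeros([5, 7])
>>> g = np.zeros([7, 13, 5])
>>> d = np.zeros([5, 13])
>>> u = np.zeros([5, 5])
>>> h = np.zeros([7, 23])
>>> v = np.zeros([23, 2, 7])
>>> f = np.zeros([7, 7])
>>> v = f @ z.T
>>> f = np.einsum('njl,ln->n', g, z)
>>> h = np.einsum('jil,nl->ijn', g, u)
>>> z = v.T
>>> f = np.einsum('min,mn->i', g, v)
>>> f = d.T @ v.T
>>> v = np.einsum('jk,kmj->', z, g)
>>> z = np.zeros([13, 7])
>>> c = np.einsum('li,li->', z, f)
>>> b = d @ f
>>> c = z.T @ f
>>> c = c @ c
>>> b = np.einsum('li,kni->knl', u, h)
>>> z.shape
(13, 7)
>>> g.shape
(7, 13, 5)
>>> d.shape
(5, 13)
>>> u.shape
(5, 5)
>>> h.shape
(13, 7, 5)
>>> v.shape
()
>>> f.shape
(13, 7)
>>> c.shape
(7, 7)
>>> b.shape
(13, 7, 5)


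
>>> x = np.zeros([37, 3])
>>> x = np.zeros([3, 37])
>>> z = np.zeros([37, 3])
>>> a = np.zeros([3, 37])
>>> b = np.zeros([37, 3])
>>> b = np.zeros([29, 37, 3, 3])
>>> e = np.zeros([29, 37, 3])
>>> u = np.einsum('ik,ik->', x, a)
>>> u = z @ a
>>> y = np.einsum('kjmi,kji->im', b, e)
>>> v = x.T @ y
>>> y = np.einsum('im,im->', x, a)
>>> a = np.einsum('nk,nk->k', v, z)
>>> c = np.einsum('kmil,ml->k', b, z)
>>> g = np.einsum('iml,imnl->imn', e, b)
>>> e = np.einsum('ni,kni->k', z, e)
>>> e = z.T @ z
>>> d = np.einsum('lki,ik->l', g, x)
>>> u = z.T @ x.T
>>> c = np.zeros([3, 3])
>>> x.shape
(3, 37)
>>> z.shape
(37, 3)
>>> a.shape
(3,)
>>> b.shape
(29, 37, 3, 3)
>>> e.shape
(3, 3)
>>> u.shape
(3, 3)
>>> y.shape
()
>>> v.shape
(37, 3)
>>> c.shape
(3, 3)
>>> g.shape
(29, 37, 3)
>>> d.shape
(29,)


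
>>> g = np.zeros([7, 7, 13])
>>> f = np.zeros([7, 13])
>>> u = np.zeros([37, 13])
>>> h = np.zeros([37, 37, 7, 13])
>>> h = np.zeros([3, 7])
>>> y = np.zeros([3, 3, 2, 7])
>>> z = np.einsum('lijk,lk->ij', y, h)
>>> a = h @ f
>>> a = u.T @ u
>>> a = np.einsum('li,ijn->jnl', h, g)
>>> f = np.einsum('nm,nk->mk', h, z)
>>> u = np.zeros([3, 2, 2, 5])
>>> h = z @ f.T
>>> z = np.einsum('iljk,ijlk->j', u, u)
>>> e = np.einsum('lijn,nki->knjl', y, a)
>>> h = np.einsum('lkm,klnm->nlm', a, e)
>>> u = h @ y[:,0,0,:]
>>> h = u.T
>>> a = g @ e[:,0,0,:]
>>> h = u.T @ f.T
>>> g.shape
(7, 7, 13)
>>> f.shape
(7, 2)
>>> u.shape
(2, 7, 7)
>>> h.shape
(7, 7, 7)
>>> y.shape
(3, 3, 2, 7)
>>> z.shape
(2,)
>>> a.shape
(7, 7, 3)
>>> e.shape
(13, 7, 2, 3)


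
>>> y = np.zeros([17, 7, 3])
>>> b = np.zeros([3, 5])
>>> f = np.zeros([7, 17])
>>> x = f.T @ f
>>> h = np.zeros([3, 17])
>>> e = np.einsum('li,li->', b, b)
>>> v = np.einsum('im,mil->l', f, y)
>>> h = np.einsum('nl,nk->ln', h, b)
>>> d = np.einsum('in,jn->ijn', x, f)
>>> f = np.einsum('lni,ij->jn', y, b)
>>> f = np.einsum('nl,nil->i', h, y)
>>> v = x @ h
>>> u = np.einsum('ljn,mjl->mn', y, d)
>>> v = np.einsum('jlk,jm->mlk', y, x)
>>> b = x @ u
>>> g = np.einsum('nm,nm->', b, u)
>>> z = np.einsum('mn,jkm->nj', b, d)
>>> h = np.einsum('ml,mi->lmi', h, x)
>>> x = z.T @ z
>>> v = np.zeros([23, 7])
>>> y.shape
(17, 7, 3)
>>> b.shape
(17, 3)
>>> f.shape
(7,)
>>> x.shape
(17, 17)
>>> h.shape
(3, 17, 17)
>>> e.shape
()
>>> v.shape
(23, 7)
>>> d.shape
(17, 7, 17)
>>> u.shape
(17, 3)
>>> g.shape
()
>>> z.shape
(3, 17)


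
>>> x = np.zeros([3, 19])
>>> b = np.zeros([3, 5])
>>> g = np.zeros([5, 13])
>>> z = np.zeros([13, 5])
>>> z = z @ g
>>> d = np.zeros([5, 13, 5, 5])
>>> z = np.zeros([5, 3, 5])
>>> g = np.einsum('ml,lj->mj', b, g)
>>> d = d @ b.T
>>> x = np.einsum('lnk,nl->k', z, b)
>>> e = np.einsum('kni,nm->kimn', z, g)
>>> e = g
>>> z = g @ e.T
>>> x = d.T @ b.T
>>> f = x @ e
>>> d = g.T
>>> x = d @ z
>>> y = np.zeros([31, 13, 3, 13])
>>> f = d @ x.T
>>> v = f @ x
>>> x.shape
(13, 3)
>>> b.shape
(3, 5)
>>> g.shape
(3, 13)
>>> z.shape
(3, 3)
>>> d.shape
(13, 3)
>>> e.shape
(3, 13)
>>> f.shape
(13, 13)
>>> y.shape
(31, 13, 3, 13)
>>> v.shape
(13, 3)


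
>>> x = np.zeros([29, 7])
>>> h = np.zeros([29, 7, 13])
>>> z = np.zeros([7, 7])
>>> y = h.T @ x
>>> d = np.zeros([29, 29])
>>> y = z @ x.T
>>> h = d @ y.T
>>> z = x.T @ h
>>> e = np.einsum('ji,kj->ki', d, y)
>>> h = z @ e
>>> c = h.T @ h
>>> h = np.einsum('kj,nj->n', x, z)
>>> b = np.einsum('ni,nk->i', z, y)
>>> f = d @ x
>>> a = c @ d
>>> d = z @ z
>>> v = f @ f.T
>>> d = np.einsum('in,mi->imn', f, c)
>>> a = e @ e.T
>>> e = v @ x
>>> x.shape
(29, 7)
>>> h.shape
(7,)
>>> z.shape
(7, 7)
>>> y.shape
(7, 29)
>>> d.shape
(29, 29, 7)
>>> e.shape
(29, 7)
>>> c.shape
(29, 29)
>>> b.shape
(7,)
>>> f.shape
(29, 7)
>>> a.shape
(7, 7)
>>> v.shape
(29, 29)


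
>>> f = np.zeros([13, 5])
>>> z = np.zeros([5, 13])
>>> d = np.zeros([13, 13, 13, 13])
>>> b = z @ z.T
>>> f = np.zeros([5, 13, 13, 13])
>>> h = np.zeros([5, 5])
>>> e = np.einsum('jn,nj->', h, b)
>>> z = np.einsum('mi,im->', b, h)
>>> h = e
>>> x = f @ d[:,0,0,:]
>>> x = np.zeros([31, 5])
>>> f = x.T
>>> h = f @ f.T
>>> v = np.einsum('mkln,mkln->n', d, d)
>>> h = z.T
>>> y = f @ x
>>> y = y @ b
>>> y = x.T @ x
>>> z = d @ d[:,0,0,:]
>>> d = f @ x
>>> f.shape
(5, 31)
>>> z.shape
(13, 13, 13, 13)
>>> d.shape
(5, 5)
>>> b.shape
(5, 5)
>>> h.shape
()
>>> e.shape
()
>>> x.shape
(31, 5)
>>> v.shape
(13,)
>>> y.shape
(5, 5)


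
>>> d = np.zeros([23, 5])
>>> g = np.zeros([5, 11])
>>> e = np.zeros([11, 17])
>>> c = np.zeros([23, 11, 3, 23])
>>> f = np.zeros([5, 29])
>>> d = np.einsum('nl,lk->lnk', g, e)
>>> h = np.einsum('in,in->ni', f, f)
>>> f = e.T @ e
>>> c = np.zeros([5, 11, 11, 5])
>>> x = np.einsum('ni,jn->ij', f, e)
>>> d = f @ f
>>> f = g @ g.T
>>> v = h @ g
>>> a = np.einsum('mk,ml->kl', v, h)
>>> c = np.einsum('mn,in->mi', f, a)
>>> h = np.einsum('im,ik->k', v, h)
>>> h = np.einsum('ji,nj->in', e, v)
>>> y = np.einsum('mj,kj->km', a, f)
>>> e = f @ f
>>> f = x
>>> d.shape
(17, 17)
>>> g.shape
(5, 11)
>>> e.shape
(5, 5)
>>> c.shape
(5, 11)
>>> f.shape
(17, 11)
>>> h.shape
(17, 29)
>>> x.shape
(17, 11)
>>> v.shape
(29, 11)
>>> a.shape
(11, 5)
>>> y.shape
(5, 11)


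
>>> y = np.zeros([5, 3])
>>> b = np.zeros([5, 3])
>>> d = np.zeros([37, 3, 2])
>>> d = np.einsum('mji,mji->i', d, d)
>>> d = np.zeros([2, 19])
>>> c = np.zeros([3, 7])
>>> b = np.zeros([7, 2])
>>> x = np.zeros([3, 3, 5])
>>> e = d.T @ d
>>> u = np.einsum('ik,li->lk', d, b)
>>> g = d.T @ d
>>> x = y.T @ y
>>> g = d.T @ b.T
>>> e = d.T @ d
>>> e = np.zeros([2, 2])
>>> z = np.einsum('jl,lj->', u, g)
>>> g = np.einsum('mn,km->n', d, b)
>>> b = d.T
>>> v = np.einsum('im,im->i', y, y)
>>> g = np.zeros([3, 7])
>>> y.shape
(5, 3)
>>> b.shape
(19, 2)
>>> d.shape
(2, 19)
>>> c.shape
(3, 7)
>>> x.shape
(3, 3)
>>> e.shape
(2, 2)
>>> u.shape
(7, 19)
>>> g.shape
(3, 7)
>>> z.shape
()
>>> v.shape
(5,)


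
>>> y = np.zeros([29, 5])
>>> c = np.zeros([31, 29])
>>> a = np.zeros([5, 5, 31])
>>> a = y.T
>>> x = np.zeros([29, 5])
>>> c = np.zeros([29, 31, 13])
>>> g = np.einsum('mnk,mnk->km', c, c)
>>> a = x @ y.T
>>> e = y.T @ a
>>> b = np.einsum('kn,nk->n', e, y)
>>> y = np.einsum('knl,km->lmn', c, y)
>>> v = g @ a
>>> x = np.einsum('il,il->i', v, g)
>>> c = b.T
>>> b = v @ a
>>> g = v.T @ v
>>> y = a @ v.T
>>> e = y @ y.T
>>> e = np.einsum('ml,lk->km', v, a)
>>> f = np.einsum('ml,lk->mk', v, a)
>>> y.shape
(29, 13)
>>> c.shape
(29,)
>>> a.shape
(29, 29)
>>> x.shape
(13,)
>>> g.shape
(29, 29)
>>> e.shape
(29, 13)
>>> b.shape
(13, 29)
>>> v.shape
(13, 29)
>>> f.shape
(13, 29)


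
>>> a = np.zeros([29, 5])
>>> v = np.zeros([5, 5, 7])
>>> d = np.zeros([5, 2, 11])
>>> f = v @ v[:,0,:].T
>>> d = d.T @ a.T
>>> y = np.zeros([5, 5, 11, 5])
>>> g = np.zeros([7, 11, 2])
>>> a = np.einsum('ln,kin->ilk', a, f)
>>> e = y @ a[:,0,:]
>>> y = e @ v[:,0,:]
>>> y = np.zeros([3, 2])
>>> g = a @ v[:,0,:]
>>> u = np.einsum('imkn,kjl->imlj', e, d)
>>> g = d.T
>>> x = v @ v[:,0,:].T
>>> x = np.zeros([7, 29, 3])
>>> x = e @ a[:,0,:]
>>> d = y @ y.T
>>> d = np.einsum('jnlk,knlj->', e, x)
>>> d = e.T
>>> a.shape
(5, 29, 5)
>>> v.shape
(5, 5, 7)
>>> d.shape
(5, 11, 5, 5)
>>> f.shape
(5, 5, 5)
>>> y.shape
(3, 2)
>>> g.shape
(29, 2, 11)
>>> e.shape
(5, 5, 11, 5)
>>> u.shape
(5, 5, 29, 2)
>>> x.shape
(5, 5, 11, 5)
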